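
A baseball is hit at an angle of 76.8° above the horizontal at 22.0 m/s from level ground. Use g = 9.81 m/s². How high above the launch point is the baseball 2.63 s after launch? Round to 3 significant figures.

22.4 m

v_y0 = 22.0 sin 76.8° = 21.42 m/s.
y(t) = v_y0 t − ½ g t² = 21.42×2.63 − 4.905×2.63² = 22.4 m.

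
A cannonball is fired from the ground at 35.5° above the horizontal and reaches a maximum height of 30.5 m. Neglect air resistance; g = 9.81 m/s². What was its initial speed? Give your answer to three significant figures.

At maximum height v_y = 0, so (v₀ sin θ)² = 2 g H.
v₀ sin 35.5° = √(2 × 9.81 × 30.5) = 24.46 m/s.
v₀ = 24.46 / sin 35.5° = 24.46 / 0.5807 = 42.1 m/s.

42.1 m/s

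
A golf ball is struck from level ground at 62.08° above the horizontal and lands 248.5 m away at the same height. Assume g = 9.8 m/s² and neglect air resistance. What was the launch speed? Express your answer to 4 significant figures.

On level ground, R = v₀² sin(2θ) / g, so v₀ = √(R g / sin 2θ).
sin(2 × 62.08°) = 0.8275.
v₀ = √(248.5 × 9.8 / 0.8275) = √2943.0 = 54.25 m/s.

54.25 m/s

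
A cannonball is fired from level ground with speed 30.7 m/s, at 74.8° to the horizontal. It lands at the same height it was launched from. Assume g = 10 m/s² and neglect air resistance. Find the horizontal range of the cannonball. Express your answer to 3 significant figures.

47.7 m

For level ground, R = v₀² sin(2θ) / g.
sin(2 × 74.8°) = sin 149.6° = 0.5060.
R = (30.7)² × 0.5060 / 10 = 47.7 m.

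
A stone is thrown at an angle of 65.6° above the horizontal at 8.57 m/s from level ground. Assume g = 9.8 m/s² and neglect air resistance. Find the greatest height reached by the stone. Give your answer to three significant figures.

3.11 m

Vertical component of launch velocity: v_y = 8.57 sin 65.6° = 7.805 m/s.
At the highest point the vertical velocity is zero, so v_y² = 2 g h_max.
h_max = (7.805)² / (2 × 9.8) = 60.92 / 19.60 = 3.11 m.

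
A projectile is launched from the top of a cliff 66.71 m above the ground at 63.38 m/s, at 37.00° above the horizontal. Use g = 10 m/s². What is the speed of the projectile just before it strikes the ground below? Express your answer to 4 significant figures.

73.15 m/s

v_x = 63.38 cos 37.00° = 50.618 m/s is unchanged throughout.
For the vertical component, v_y² = v_y0² + 2 g h = (38.143)² + 2×10×66.71 = 2789.1, so |v_y| = 52.812 m/s.
Impact speed = √(v_x² + v_y²) = √(2562.2 + 2789.1) = 73.15 m/s.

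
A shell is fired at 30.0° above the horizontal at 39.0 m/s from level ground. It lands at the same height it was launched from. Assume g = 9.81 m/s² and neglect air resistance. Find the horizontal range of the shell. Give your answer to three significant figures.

134 m

Components: v_x = 39.0 cos 30.0° = 33.77 m/s, v_y = 39.0 sin 30.0° = 19.50 m/s.
Time of flight (same landing height): t = 2 v_y / g = 2 × 19.50 / 9.81 = 3.976 s.
Range: R = v_x · t = 33.77 × 3.976 = 134 m.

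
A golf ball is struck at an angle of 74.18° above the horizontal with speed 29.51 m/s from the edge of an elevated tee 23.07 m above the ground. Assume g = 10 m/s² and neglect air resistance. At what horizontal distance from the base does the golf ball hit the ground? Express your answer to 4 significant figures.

Components: v_x = 29.51 cos 74.18° = 8.0449 m/s, v_y = 29.51 sin 74.18° = 28.392 m/s.
Vertical: 0 = 23.07 + 28.392 t − ½(10) t² ⇒ 5.000 t² − 28.392 t − 23.07 = 0.
t = [28.392 + √(806.11 + 461.40)] / 10.00 = 6.3994 s.
Horizontal: R = v_x · t = 8.0449 × 6.3994 = 51.48 m.

51.48 m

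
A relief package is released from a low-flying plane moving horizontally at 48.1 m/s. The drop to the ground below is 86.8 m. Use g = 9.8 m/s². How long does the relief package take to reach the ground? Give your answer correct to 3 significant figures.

The horizontal speed doesn't affect the fall. With v_y0 = 0, h = ½ g t².
t = √(2 × 86.8 / 9.8) = √17.71 = 4.21 s.

4.21 s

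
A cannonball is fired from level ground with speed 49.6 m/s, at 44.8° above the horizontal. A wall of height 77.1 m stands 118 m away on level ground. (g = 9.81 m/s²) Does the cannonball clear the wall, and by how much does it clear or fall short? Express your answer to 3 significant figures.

v_x = 49.6 cos 44.8° = 35.19 m/s; v_y0 = 49.6 sin 44.8° = 34.95 m/s.
Time to reach the wall: t = 118 / 35.19 = 3.353 s.
Height at that point: y = 34.95×3.353 − 4.905×3.353² = 62.04 m.
That is 77.1 − 62.04 = 15.1 m below the top of the wall, so the cannonball does not clear it.

No — it falls 15.1 m short of clearing the wall.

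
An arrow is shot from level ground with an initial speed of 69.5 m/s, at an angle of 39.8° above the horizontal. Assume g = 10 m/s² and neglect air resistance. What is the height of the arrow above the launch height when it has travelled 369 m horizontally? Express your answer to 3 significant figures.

68.7 m

v_x = 69.5 cos 39.8° = 53.40 m/s, v_y0 = 69.5 sin 39.8° = 44.49 m/s.
Time to reach x = 369 m: t = x / v_x = 369 / 53.40 = 6.910 s.
y = v_y0 t − ½ g t² = 44.49×6.910 − 5.000×6.910² = 68.7 m.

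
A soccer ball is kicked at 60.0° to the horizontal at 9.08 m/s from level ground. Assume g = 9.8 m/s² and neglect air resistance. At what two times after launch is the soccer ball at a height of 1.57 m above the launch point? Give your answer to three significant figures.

v_y0 = 9.08 sin 60.0° = 7.864 m/s.
Set y = v_y0 t − ½ g t² = 1.57: 4.900 t² − 7.864 t + 1.57 = 0.
t = [7.864 ± √(61.84 − 30.77)] / 9.8 = (7.864 ± 5.574) / 9.8, giving t = 0.234 s or t = 1.37 s.
So the soccer ball is at 1.57 m at t = 0.234 s (rising) and t = 1.37 s (falling).

0.234 s and 1.37 s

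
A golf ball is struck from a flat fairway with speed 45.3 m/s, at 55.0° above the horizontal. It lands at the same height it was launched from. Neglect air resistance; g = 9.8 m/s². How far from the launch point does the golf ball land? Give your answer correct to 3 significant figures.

197 m

For level ground, R = v₀² sin(2θ) / g.
sin(2 × 55.0°) = sin 110.0° = 0.9397.
R = (45.3)² × 0.9397 / 9.8 = 197 m.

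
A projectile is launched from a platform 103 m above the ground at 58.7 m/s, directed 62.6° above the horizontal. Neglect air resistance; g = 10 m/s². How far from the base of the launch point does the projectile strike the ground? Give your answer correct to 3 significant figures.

Components: v_x = 58.7 cos 62.6° = 27.01 m/s, v_y = 58.7 sin 62.6° = 52.11 m/s.
Vertical: 0 = 103 + 52.11 t − ½(10) t² ⇒ 5.000 t² − 52.11 t − 103 = 0.
t = [52.11 + √(2715 + 2060)] / 10.00 = 12.12 s.
Horizontal: R = v_x · t = 27.01 × 12.12 = 327 m.

327 m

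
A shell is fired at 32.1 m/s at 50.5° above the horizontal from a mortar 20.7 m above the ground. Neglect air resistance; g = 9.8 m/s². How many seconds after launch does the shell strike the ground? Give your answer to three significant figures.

Vertical component: v_y = 32.1 sin 50.5° = 24.77 m/s.
Taking up as positive with launch at y = 20.7 m, landing at y = 0: 0 = 20.7 + 24.77 t − ½(9.8) t².
Solving 4.900 t² − 24.77 t − 20.7 = 0 gives t = [24.77 + √(24.77² + 4·4.900·20.7)] / 9.800 = 5.79 s.

5.79 s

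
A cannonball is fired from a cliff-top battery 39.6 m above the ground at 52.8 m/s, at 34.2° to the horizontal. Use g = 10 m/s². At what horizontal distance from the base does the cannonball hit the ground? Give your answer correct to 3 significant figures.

Components: v_x = 52.8 cos 34.2° = 43.67 m/s, v_y = 52.8 sin 34.2° = 29.68 m/s.
Vertical: 0 = 39.6 + 29.68 t − ½(10) t² ⇒ 5.000 t² − 29.68 t − 39.6 = 0.
t = [29.68 + √(880.9 + 792.0)] / 10.00 = 7.058 s.
Horizontal: R = v_x · t = 43.67 × 7.058 = 308 m.

308 m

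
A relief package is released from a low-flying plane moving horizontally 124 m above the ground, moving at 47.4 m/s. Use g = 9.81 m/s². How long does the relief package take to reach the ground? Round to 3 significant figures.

The horizontal speed doesn't affect the fall. With v_y0 = 0, h = ½ g t².
t = √(2 × 124 / 9.81) = √25.28 = 5.03 s.

5.03 s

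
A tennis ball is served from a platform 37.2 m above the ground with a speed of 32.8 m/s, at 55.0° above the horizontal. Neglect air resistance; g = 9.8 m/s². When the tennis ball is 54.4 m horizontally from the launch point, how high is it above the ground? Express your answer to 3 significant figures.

v_x = 32.8 cos 55.0° = 18.81 m/s, v_y0 = 32.8 sin 55.0° = 26.87 m/s.
Time to reach x = 54.4 m: t = x / v_x = 54.4 / 18.81 = 2.892 s.
y = 37.2 + v_y0 t − ½ g t² = 37.2 + 26.87×2.892 − 4.900×2.892² = 73.9 m.

73.9 m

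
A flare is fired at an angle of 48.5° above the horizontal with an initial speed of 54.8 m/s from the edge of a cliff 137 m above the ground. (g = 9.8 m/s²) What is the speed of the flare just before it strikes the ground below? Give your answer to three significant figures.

v_x = 54.8 cos 48.5° = 36.31 m/s is unchanged throughout.
For the vertical component, v_y² = v_y0² + 2 g h = (41.04)² + 2×9.8×137 = 4369, so |v_y| = 66.10 m/s.
Impact speed = √(v_x² + v_y²) = √(1318 + 4369) = 75.4 m/s.

75.4 m/s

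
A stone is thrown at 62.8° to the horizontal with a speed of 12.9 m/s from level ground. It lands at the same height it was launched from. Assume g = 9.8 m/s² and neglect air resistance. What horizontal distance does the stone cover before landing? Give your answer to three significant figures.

13.8 m

For level ground, R = v₀² sin(2θ) / g.
sin(2 × 62.8°) = sin 125.6° = 0.8131.
R = (12.9)² × 0.8131 / 9.8 = 13.8 m.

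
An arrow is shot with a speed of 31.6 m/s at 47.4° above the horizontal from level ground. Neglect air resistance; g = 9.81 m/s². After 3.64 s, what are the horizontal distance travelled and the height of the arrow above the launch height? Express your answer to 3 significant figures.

v_x = 31.6 cos 47.4° = 21.39 m/s; v_y0 = 31.6 sin 47.4° = 23.26 m/s.
x = v_x t = 21.39 × 3.64 = 77.9 m.
y = v_y0 t − ½ g t² = 23.26×3.64 − 4.905×3.64² = 19.7 m.

x = 77.9 m, y = 19.7 m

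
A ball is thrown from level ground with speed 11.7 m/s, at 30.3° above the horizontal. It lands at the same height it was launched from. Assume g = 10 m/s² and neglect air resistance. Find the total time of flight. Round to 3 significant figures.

1.18 s

Vertical component: v_y = 11.7 sin 30.3° = 5.903 m/s.
For a projectile landing at launch height, time of flight is t = 2 v_y / g = 2 × 5.903 / 10 = 1.18 s.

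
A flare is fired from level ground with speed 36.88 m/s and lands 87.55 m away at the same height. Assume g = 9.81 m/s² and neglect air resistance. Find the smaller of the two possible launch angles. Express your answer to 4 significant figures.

Level-ground range: R = v₀² sin(2θ)/g ⇒ sin 2θ = R g / v₀² = 87.55×9.81/36.88² = 0.6315.
2θ = arcsin(0.6315) = 39.161° or 180° − 39.161° = 140.839°.
So θ = 19.58° or θ = 70.42°.

19.58°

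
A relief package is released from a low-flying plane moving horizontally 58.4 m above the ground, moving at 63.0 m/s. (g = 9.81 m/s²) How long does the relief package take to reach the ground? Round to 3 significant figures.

The horizontal speed doesn't affect the fall. With v_y0 = 0, h = ½ g t².
t = √(2 × 58.4 / 9.81) = √11.91 = 3.45 s.

3.45 s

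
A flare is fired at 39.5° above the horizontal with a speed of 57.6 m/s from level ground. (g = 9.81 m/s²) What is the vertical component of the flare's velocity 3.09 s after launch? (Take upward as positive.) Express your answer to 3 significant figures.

Initial vertical component: v_y0 = 57.6 sin 39.5° = 36.64 m/s.
v_y(t) = v_y0 − g t = 36.64 − 9.81 × 3.09 = 6.33 m/s.

6.33 m/s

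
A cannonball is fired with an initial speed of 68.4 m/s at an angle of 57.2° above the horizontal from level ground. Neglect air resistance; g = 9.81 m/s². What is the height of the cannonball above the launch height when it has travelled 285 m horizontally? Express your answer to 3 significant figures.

152 m

v_x = 68.4 cos 57.2° = 37.05 m/s, v_y0 = 68.4 sin 57.2° = 57.49 m/s.
Time to reach x = 285 m: t = x / v_x = 285 / 37.05 = 7.692 s.
y = v_y0 t − ½ g t² = 57.49×7.692 − 4.905×7.692² = 152 m.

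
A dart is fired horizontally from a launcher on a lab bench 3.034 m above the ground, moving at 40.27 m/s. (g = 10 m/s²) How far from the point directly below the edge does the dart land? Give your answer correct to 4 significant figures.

31.37 m

Initial vertical velocity is zero, so the fall time comes from h = ½ g t²: t = √(2 × 3.034 / 10) = 0.77897 s.
Horizontal motion is uniform at 40.27 m/s, so x = 40.27 × 0.77897 = 31.37 m.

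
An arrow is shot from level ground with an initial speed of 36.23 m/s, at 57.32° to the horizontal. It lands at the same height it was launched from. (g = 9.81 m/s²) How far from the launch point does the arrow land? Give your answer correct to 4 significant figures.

For level ground, R = v₀² sin(2θ) / g.
sin(2 × 57.32°) = sin 114.64° = 0.9089.
R = (36.23)² × 0.9089 / 9.81 = 121.6 m.

121.6 m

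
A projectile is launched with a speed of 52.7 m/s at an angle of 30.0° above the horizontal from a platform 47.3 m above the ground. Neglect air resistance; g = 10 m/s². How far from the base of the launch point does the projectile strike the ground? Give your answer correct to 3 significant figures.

305 m

Components: v_x = 52.7 cos 30.0° = 45.64 m/s, v_y = 52.7 sin 30.0° = 26.35 m/s.
Vertical: 0 = 47.3 + 26.35 t − ½(10) t² ⇒ 5.000 t² − 26.35 t − 47.3 = 0.
t = [26.35 + √(694.3 + 946.0)] / 10.00 = 6.685 s.
Horizontal: R = v_x · t = 45.64 × 6.685 = 305 m.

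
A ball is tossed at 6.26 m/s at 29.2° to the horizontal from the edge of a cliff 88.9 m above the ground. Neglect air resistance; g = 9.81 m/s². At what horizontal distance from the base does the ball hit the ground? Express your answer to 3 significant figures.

Components: v_x = 6.26 cos 29.2° = 5.464 m/s, v_y = 6.26 sin 29.2° = 3.054 m/s.
Vertical: 0 = 88.9 + 3.054 t − ½(9.81) t² ⇒ 4.905 t² − 3.054 t − 88.9 = 0.
t = [3.054 + √(9.327 + 1744)] / 9.810 = 4.580 s.
Horizontal: R = v_x · t = 5.464 × 4.580 = 25.0 m.

25.0 m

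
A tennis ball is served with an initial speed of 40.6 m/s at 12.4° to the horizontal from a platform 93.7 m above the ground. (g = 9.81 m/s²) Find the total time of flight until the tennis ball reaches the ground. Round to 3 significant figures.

Vertical component: v_y = 40.6 sin 12.4° = 8.718 m/s.
Taking up as positive with launch at y = 93.7 m, landing at y = 0: 0 = 93.7 + 8.718 t − ½(9.81) t².
Solving 4.905 t² − 8.718 t − 93.7 = 0 gives t = [8.718 + √(8.718² + 4·4.905·93.7)] / 9.810 = 5.35 s.

5.35 s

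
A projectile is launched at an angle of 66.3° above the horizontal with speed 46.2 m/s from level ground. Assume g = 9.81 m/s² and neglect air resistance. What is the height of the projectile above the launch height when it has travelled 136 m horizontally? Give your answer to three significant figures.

v_x = 46.2 cos 66.3° = 18.57 m/s, v_y0 = 46.2 sin 66.3° = 42.30 m/s.
Time to reach x = 136 m: t = x / v_x = 136 / 18.57 = 7.324 s.
y = v_y0 t − ½ g t² = 42.30×7.324 − 4.905×7.324² = 46.7 m.

46.7 m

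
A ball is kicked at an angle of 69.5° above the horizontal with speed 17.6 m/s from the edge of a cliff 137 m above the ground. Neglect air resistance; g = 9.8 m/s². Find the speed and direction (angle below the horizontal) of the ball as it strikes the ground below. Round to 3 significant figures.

54.7 m/s at 83.5° below the horizontal

v_x = 17.6 cos 69.5° = 6.164 m/s (constant).
|v_y| at impact = √((16.49)² + 2×9.8×137) = 54.38 m/s.
Speed = √(6.164² + 54.38²) = 54.7 m/s; angle = arctan(54.38/6.164) = 83.5° below horizontal.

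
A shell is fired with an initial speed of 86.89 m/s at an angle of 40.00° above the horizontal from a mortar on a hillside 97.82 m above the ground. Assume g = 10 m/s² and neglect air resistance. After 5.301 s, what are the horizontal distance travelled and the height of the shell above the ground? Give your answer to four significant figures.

v_x = 86.89 cos 40.00° = 66.562 m/s; v_y0 = 86.89 sin 40.00° = 55.852 m/s.
x = v_x t = 66.562 × 5.301 = 352.8 m.
y = 97.82 + v_y0 t − ½ g t² = 253.4 m.

x = 352.8 m, y = 253.4 m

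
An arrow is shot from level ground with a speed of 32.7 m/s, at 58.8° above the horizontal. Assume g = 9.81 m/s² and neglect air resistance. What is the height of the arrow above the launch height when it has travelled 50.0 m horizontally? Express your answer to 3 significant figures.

39.8 m

v_x = 32.7 cos 58.8° = 16.94 m/s, v_y0 = 32.7 sin 58.8° = 27.97 m/s.
Time to reach x = 50.0 m: t = x / v_x = 50.0 / 16.94 = 2.952 s.
y = v_y0 t − ½ g t² = 27.97×2.952 − 4.905×2.952² = 39.8 m.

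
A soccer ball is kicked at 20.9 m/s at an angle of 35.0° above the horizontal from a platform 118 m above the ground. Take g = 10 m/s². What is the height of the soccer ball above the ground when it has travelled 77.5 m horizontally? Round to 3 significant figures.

v_x = 20.9 cos 35.0° = 17.12 m/s, v_y0 = 20.9 sin 35.0° = 11.99 m/s.
Time to reach x = 77.5 m: t = x / v_x = 77.5 / 17.12 = 4.527 s.
y = 118 + v_y0 t − ½ g t² = 118 + 11.99×4.527 − 5.000×4.527² = 69.8 m.

69.8 m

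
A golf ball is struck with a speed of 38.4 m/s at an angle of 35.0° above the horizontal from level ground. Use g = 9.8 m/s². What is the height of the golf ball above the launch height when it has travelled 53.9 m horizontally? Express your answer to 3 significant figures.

v_x = 38.4 cos 35.0° = 31.46 m/s, v_y0 = 38.4 sin 35.0° = 22.03 m/s.
Time to reach x = 53.9 m: t = x / v_x = 53.9 / 31.46 = 1.713 s.
y = v_y0 t − ½ g t² = 22.03×1.713 − 4.900×1.713² = 23.4 m.

23.4 m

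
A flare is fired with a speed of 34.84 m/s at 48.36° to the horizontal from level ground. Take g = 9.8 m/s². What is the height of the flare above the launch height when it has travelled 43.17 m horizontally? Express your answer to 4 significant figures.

v_x = 34.84 cos 48.36° = 23.149 m/s, v_y0 = 34.84 sin 48.36° = 26.037 m/s.
Time to reach x = 43.17 m: t = x / v_x = 43.17 / 23.149 = 1.8649 s.
y = v_y0 t − ½ g t² = 26.037×1.8649 − 4.900×1.8649² = 31.51 m.

31.51 m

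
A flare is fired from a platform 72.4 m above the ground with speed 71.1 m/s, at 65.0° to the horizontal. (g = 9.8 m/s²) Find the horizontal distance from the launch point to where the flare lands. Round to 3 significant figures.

426 m

Components: v_x = 71.1 cos 65.0° = 30.05 m/s, v_y = 71.1 sin 65.0° = 64.44 m/s.
Vertical: 0 = 72.4 + 64.44 t − ½(9.8) t² ⇒ 4.900 t² − 64.44 t − 72.4 = 0.
t = [64.44 + √(4153 + 1419)] / 9.800 = 14.19 s.
Horizontal: R = v_x · t = 30.05 × 14.19 = 426 m.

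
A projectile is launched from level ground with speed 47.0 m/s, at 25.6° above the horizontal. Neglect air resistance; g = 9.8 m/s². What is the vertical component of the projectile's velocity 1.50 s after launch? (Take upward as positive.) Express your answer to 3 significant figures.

5.61 m/s

Initial vertical component: v_y0 = 47.0 sin 25.6° = 20.31 m/s.
v_y(t) = v_y0 − g t = 20.31 − 9.8 × 1.50 = 5.61 m/s.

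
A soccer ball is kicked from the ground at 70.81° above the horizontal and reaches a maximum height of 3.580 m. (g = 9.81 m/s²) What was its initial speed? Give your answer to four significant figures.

8.874 m/s

At maximum height v_y = 0, so (v₀ sin θ)² = 2 g H.
v₀ sin 70.81° = √(2 × 9.81 × 3.580) = 8.3809 m/s.
v₀ = 8.3809 / sin 70.81° = 8.3809 / 0.9444 = 8.874 m/s.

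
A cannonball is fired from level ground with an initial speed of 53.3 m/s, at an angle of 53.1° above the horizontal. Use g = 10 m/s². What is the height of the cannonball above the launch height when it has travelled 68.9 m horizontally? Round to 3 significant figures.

v_x = 53.3 cos 53.1° = 32.00 m/s, v_y0 = 53.3 sin 53.1° = 42.62 m/s.
Time to reach x = 68.9 m: t = x / v_x = 68.9 / 32.00 = 2.153 s.
y = v_y0 t − ½ g t² = 42.62×2.153 − 5.000×2.153² = 68.6 m.

68.6 m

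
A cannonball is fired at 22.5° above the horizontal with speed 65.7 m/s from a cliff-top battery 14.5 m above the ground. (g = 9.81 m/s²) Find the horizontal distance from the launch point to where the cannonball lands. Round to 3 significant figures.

Components: v_x = 65.7 cos 22.5° = 60.70 m/s, v_y = 65.7 sin 22.5° = 25.14 m/s.
Vertical: 0 = 14.5 + 25.14 t − ½(9.81) t² ⇒ 4.905 t² − 25.14 t − 14.5 = 0.
t = [25.14 + √(632.0 + 284.5)] / 9.810 = 5.649 s.
Horizontal: R = v_x · t = 60.70 × 5.649 = 343 m.

343 m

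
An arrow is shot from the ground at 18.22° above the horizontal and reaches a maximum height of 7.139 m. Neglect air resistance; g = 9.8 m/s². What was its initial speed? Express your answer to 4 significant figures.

37.83 m/s

At maximum height v_y = 0, so (v₀ sin θ)² = 2 g H.
v₀ sin 18.22° = √(2 × 9.8 × 7.139) = 11.829 m/s.
v₀ = 11.829 / sin 18.22° = 11.829 / 0.3127 = 37.83 m/s.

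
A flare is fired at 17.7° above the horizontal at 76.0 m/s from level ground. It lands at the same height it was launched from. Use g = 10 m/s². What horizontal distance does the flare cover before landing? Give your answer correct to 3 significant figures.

335 m

For level ground, R = v₀² sin(2θ) / g.
sin(2 × 17.7°) = sin 35.40° = 0.5793.
R = (76.0)² × 0.5793 / 10 = 335 m.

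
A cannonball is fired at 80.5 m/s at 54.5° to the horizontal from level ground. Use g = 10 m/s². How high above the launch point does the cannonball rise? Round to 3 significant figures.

215 m

Vertical component of launch velocity: v_y = 80.5 sin 54.5° = 65.54 m/s.
At the highest point the vertical velocity is zero, so v_y² = 2 g h_max.
h_max = (65.54)² / (2 × 10) = 4295 / 20.00 = 215 m.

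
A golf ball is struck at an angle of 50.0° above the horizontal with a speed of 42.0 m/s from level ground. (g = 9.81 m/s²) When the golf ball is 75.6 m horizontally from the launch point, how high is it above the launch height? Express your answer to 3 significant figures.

v_x = 42.0 cos 50.0° = 27.00 m/s, v_y0 = 42.0 sin 50.0° = 32.17 m/s.
Time to reach x = 75.6 m: t = x / v_x = 75.6 / 27.00 = 2.800 s.
y = v_y0 t − ½ g t² = 32.17×2.800 − 4.905×2.800² = 51.6 m.

51.6 m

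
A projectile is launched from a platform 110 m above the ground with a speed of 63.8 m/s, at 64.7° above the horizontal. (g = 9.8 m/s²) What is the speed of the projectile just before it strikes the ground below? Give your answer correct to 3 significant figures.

78.9 m/s

v_x = 63.8 cos 64.7° = 27.27 m/s is unchanged throughout.
For the vertical component, v_y² = v_y0² + 2 g h = (57.68)² + 2×9.8×110 = 5483, so |v_y| = 74.05 m/s.
Impact speed = √(v_x² + v_y²) = √(743.7 + 5483) = 78.9 m/s.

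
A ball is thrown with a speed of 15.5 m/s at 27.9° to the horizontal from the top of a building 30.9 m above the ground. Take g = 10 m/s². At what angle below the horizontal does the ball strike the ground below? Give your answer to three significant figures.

62.1°

v_x = 15.5 cos 27.9° = 13.70 m/s.
At impact |v_y| = √(v_y0² + 2 g h) = √(7.253² + 2×10×30.9) = 25.90 m/s.
Angle below horizontal = arctan(|v_y| / v_x) = arctan(25.90 / 13.70) = 62.1°.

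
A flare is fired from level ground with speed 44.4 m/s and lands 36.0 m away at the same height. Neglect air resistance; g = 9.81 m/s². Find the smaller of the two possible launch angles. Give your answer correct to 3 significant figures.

Level-ground range: R = v₀² sin(2θ)/g ⇒ sin 2θ = R g / v₀² = 36.0×9.81/44.4² = 0.1791.
2θ = arcsin(0.1791) = 10.32° or 180° − 10.32° = 169.68°.
So θ = 5.16° or θ = 84.8°.

5.16°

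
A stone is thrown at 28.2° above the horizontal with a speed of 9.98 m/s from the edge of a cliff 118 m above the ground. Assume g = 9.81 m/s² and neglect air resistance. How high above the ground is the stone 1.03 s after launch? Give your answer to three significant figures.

v_y0 = 9.98 sin 28.2° = 4.716 m/s.
y(t) = 118 + v_y0 t − ½ g t² = 118 + 4.716×1.03 − ½×9.81×1.03² = 118 m.

118 m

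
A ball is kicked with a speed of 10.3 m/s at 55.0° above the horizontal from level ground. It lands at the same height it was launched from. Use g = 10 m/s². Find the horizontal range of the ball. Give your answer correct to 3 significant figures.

Components: v_x = 10.3 cos 55.0° = 5.908 m/s, v_y = 10.3 sin 55.0° = 8.437 m/s.
Time of flight (same landing height): t = 2 v_y / g = 2 × 8.437 / 10 = 1.687 s.
Range: R = v_x · t = 5.908 × 1.687 = 9.97 m.

9.97 m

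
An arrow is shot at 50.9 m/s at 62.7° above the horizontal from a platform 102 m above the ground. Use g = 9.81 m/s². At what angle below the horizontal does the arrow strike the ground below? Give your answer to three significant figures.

v_x = 50.9 cos 62.7° = 23.35 m/s.
At impact |v_y| = √(v_y0² + 2 g h) = √(45.23² + 2×9.81×102) = 63.62 m/s.
Angle below horizontal = arctan(|v_y| / v_x) = arctan(63.62 / 23.35) = 69.8°.

69.8°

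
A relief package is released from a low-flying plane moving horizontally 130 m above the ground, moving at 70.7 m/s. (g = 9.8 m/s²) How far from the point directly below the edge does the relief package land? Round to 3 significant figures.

364 m

Initial vertical velocity is zero, so the fall time comes from h = ½ g t²: t = √(2 × 130 / 9.8) = 5.151 s.
Horizontal motion is uniform at 70.7 m/s, so x = 70.7 × 5.151 = 364 m.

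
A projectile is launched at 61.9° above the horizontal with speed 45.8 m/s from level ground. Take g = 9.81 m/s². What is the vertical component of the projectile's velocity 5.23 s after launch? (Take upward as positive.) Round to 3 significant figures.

-10.9 m/s

Initial vertical component: v_y0 = 45.8 sin 61.9° = 40.40 m/s.
v_y(t) = v_y0 − g t = 40.40 − 9.81 × 5.23 = -10.9 m/s.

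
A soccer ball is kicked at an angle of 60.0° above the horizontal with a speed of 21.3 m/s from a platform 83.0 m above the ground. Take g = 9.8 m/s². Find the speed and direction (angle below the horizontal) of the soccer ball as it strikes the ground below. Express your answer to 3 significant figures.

45.6 m/s at 76.5° below the horizontal

v_x = 21.3 cos 60.0° = 10.65 m/s (constant).
|v_y| at impact = √((18.45)² + 2×9.8×83.0) = 44.35 m/s.
Speed = √(10.65² + 44.35²) = 45.6 m/s; angle = arctan(44.35/10.65) = 76.5° below horizontal.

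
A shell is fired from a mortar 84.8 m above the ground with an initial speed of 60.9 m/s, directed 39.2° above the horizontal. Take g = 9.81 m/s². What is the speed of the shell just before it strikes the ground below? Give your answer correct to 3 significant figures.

73.3 m/s

v_x = 60.9 cos 39.2° = 47.19 m/s is unchanged throughout.
For the vertical component, v_y² = v_y0² + 2 g h = (38.49)² + 2×9.81×84.8 = 3145, so |v_y| = 56.08 m/s.
Impact speed = √(v_x² + v_y²) = √(2227 + 3145) = 73.3 m/s.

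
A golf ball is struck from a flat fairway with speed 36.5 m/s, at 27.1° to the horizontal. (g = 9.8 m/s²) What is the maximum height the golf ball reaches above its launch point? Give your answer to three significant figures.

Vertical component of launch velocity: v_y = 36.5 sin 27.1° = 16.63 m/s.
At the highest point the vertical velocity is zero, so v_y² = 2 g h_max.
h_max = (16.63)² / (2 × 9.8) = 276.6 / 19.60 = 14.1 m.

14.1 m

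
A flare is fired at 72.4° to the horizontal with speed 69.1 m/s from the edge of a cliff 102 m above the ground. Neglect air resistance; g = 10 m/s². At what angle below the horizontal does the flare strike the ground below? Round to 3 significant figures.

v_x = 69.1 cos 72.4° = 20.89 m/s.
At impact |v_y| = √(v_y0² + 2 g h) = √(65.87² + 2×10×102) = 79.87 m/s.
Angle below horizontal = arctan(|v_y| / v_x) = arctan(79.87 / 20.89) = 75.3°.

75.3°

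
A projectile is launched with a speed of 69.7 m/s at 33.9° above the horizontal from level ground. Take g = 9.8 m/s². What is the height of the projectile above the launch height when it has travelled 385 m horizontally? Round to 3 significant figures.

v_x = 69.7 cos 33.9° = 57.85 m/s, v_y0 = 69.7 sin 33.9° = 38.87 m/s.
Time to reach x = 385 m: t = x / v_x = 385 / 57.85 = 6.655 s.
y = v_y0 t − ½ g t² = 38.87×6.655 − 4.900×6.655² = 41.7 m.

41.7 m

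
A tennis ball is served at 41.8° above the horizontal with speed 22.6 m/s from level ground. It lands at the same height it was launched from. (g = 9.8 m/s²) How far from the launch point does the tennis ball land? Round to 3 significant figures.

Components: v_x = 22.6 cos 41.8° = 16.85 m/s, v_y = 22.6 sin 41.8° = 15.06 m/s.
Time of flight (same landing height): t = 2 v_y / g = 2 × 15.06 / 9.8 = 3.073 s.
Range: R = v_x · t = 16.85 × 3.073 = 51.8 m.

51.8 m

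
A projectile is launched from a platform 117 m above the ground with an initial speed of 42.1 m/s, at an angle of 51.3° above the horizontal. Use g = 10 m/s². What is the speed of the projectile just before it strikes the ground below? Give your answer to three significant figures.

64.1 m/s

v_x = 42.1 cos 51.3° = 26.32 m/s is unchanged throughout.
For the vertical component, v_y² = v_y0² + 2 g h = (32.86)² + 2×10×117 = 3420, so |v_y| = 58.48 m/s.
Impact speed = √(v_x² + v_y²) = √(692.7 + 3420) = 64.1 m/s.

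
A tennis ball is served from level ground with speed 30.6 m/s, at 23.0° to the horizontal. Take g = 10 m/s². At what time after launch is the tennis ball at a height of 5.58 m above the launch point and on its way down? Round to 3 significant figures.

1.76 s

v_y0 = 30.6 sin 23.0° = 11.96 m/s.
Set y = v_y0 t − ½ g t² = 5.58: 5.000 t² − 11.96 t + 5.58 = 0.
t = [11.96 ± √(143.0 − 111.6)] / 10 = (11.96 ± 5.604) / 10, giving t = 0.636 s or t = 1.76 s.
On the way down corresponds to the larger root: t = 1.76 s.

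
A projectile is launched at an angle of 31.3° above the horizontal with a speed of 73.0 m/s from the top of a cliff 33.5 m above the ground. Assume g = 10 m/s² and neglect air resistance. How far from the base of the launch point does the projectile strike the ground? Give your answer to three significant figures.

523 m

Components: v_x = 73.0 cos 31.3° = 62.38 m/s, v_y = 73.0 sin 31.3° = 37.92 m/s.
Vertical: 0 = 33.5 + 37.92 t − ½(10) t² ⇒ 5.000 t² − 37.92 t − 33.5 = 0.
t = [37.92 + √(1438 + 670.0)] / 10.00 = 8.383 s.
Horizontal: R = v_x · t = 62.38 × 8.383 = 523 m.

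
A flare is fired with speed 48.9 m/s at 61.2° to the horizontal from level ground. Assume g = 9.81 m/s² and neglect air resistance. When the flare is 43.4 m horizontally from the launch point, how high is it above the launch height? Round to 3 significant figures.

62.3 m

v_x = 48.9 cos 61.2° = 23.56 m/s, v_y0 = 48.9 sin 61.2° = 42.85 m/s.
Time to reach x = 43.4 m: t = x / v_x = 43.4 / 23.56 = 1.842 s.
y = v_y0 t − ½ g t² = 42.85×1.842 − 4.905×1.842² = 62.3 m.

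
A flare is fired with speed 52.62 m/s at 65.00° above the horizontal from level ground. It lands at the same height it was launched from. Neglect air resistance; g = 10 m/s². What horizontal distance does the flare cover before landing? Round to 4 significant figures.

Components: v_x = 52.62 cos 65.00° = 22.238 m/s, v_y = 52.62 sin 65.00° = 47.690 m/s.
Time of flight (same landing height): t = 2 v_y / g = 2 × 47.690 / 10 = 9.5380 s.
Range: R = v_x · t = 22.238 × 9.5380 = 212.1 m.

212.1 m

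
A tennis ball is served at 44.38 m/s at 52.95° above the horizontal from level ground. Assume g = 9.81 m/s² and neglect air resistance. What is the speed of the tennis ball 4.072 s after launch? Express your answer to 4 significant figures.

v_x = 44.38 cos 52.95° = 26.739 m/s (constant).
v_y(t) = 44.38 sin 52.95° − g t = 35.420 − 9.81 × 4.072 = -4.5263 m/s.
Speed = √(v_x² + v_y²) = √(714.97 + 20.487) = 27.12 m/s.

27.12 m/s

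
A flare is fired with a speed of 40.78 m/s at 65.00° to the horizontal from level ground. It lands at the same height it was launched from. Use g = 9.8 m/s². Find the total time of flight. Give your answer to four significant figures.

7.543 s

Vertical component: v_y = 40.78 sin 65.00° = 36.959 m/s.
For a projectile landing at launch height, time of flight is t = 2 v_y / g = 2 × 36.959 / 9.8 = 7.543 s.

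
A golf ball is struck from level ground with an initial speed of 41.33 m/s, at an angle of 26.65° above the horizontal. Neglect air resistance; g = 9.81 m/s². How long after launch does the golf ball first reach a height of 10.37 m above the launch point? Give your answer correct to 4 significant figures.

0.6827 s

v_y0 = 41.33 sin 26.65° = 18.538 m/s.
Set y = v_y0 t − ½ g t² = 10.37: 4.905 t² − 18.538 t + 10.37 = 0.
t = [18.538 ± √(343.66 − 203.46)] / 9.81 = (18.538 ± 11.841) / 9.81, giving t = 0.6827 s or t = 3.097 s.
The golf ball is on the way up at the first time, so t = 0.6827 s.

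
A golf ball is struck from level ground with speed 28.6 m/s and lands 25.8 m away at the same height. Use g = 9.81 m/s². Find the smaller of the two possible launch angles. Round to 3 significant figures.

9.01°

Level-ground range: R = v₀² sin(2θ)/g ⇒ sin 2θ = R g / v₀² = 25.8×9.81/28.6² = 0.3094.
2θ = arcsin(0.3094) = 18.02° or 180° − 18.02° = 161.98°.
So θ = 9.01° or θ = 81.0°.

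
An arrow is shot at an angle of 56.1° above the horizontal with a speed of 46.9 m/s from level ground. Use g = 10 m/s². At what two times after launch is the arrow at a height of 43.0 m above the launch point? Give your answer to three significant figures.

1.33 s and 6.45 s

v_y0 = 46.9 sin 56.1° = 38.93 m/s.
Set y = v_y0 t − ½ g t² = 43.0: 5.000 t² − 38.93 t + 43.0 = 0.
t = [38.93 ± √(1516 − 860.0)] / 10 = (38.93 ± 25.61) / 10, giving t = 1.33 s or t = 6.45 s.
So the arrow is at 43.0 m at t = 1.33 s (rising) and t = 6.45 s (falling).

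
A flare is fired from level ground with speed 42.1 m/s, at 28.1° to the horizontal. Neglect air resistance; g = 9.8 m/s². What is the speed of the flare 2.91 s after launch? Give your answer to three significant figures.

38.1 m/s

v_x = 42.1 cos 28.1° = 37.14 m/s (constant).
v_y(t) = 42.1 sin 28.1° − g t = 19.83 − 9.8 × 2.91 = -8.688 m/s.
Speed = √(v_x² + v_y²) = √(1379 + 75.48) = 38.1 m/s.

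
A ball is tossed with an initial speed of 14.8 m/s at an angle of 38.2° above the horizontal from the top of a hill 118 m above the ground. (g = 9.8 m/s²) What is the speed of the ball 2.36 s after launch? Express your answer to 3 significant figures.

18.2 m/s

v_x = 14.8 cos 38.2° = 11.63 m/s (constant).
v_y(t) = 14.8 sin 38.2° − g t = 9.152 − 9.8 × 2.36 = -13.98 m/s.
Speed = √(v_x² + v_y²) = √(135.3 + 195.4) = 18.2 m/s.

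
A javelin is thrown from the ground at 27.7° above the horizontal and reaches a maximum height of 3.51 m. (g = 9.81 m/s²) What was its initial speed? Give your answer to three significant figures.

17.9 m/s

At maximum height v_y = 0, so (v₀ sin θ)² = 2 g H.
v₀ sin 27.7° = √(2 × 9.81 × 3.51) = 8.299 m/s.
v₀ = 8.299 / sin 27.7° = 8.299 / 0.4648 = 17.9 m/s.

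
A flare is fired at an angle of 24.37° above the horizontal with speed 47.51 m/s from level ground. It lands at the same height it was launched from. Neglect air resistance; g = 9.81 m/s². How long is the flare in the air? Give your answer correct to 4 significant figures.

3.997 s

Vertical component: v_y = 47.51 sin 24.37° = 19.604 m/s.
For a projectile landing at launch height, time of flight is t = 2 v_y / g = 2 × 19.604 / 9.81 = 3.997 s.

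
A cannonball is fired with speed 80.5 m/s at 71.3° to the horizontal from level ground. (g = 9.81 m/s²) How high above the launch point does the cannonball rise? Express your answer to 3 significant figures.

Vertical component of launch velocity: v_y = 80.5 sin 71.3° = 76.25 m/s.
At the highest point the vertical velocity is zero, so v_y² = 2 g h_max.
h_max = (76.25)² / (2 × 9.81) = 5814 / 19.62 = 296 m.

296 m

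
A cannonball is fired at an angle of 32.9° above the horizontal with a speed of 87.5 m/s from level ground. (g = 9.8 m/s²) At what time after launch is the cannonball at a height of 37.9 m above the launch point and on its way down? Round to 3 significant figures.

8.82 s

v_y0 = 87.5 sin 32.9° = 47.53 m/s.
Set y = v_y0 t − ½ g t² = 37.9: 4.900 t² − 47.53 t + 37.9 = 0.
t = [47.53 ± √(2259 − 742.8)] / 9.8 = (47.53 ± 38.94) / 9.8, giving t = 0.877 s or t = 8.82 s.
On the way down corresponds to the larger root: t = 8.82 s.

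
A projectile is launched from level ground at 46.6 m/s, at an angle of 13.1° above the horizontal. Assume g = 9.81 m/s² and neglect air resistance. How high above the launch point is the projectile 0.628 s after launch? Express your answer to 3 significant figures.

v_y0 = 46.6 sin 13.1° = 10.56 m/s.
y(t) = v_y0 t − ½ g t² = 10.56×0.628 − 4.905×0.628² = 4.70 m.

4.70 m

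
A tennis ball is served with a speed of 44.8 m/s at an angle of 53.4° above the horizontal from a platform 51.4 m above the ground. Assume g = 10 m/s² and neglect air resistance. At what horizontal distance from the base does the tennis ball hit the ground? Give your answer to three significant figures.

225 m

Components: v_x = 44.8 cos 53.4° = 26.71 m/s, v_y = 44.8 sin 53.4° = 35.97 m/s.
Vertical: 0 = 51.4 + 35.97 t − ½(10) t² ⇒ 5.000 t² − 35.97 t − 51.4 = 0.
t = [35.97 + √(1294 + 1028)] / 10.00 = 8.416 s.
Horizontal: R = v_x · t = 26.71 × 8.416 = 225 m.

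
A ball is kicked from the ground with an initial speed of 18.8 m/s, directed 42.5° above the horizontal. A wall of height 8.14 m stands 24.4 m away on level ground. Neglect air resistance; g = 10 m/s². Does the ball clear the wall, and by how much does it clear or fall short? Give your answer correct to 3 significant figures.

v_x = 18.8 cos 42.5° = 13.86 m/s; v_y0 = 18.8 sin 42.5° = 12.70 m/s.
Time to reach the wall: t = 24.4 / 13.86 = 1.760 s.
Height at that point: y = 12.70×1.760 − 5.000×1.760² = 6.864 m.
That is 8.14 − 6.864 = 1.28 m below the top of the wall, so the ball does not clear it.

No — it falls 1.28 m short of clearing the wall.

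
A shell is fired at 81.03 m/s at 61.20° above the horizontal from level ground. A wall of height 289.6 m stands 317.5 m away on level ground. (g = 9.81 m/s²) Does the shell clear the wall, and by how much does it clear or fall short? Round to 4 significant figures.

v_x = 81.03 cos 61.20° = 39.037 m/s; v_y0 = 81.03 sin 61.20° = 71.007 m/s.
Time to reach the wall: t = 317.5 / 39.037 = 8.1333 s.
Height at that point: y = 71.007×8.1333 − 4.905×8.1333² = 253.05 m.
That is 289.6 − 253.05 = 36.55 m below the top of the wall, so the shell does not clear it.

No — it falls 36.55 m short of clearing the wall.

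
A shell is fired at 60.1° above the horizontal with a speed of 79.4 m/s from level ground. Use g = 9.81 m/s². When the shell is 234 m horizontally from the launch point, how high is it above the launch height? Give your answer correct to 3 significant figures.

235 m

v_x = 79.4 cos 60.1° = 39.58 m/s, v_y0 = 79.4 sin 60.1° = 68.83 m/s.
Time to reach x = 234 m: t = x / v_x = 234 / 39.58 = 5.912 s.
y = v_y0 t − ½ g t² = 68.83×5.912 − 4.905×5.912² = 235 m.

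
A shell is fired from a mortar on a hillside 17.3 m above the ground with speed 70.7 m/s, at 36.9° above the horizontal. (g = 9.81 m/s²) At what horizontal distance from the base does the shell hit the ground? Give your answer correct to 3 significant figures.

511 m

Components: v_x = 70.7 cos 36.9° = 56.54 m/s, v_y = 70.7 sin 36.9° = 42.45 m/s.
Vertical: 0 = 17.3 + 42.45 t − ½(9.81) t² ⇒ 4.905 t² − 42.45 t − 17.3 = 0.
t = [42.45 + √(1802 + 339.4)] / 9.810 = 9.044 s.
Horizontal: R = v_x · t = 56.54 × 9.044 = 511 m.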